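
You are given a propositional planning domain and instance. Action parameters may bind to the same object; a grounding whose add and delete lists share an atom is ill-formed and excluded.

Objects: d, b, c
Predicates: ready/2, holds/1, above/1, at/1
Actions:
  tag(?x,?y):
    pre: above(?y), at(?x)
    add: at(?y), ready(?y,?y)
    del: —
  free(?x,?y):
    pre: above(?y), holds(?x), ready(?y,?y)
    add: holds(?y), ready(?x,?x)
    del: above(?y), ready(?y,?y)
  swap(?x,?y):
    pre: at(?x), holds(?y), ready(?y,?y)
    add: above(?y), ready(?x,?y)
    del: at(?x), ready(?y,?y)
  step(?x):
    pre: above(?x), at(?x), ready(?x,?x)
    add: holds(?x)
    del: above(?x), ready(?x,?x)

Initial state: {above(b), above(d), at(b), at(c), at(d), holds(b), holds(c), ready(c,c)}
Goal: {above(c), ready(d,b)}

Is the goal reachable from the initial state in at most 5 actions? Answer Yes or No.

1. tag(d,b)  →  {above(b), above(d), at(b), at(c), at(d), holds(b), holds(c), ready(b,b), ready(c,c)}
2. swap(d,b)  →  {above(b), above(d), at(b), at(c), holds(b), holds(c), ready(c,c), ready(d,b)}
3. swap(b,c)  →  {above(b), above(c), above(d), at(c), holds(b), holds(c), ready(b,c), ready(d,b)}
optimal plan length = 3; 3 ≤ 5

Yes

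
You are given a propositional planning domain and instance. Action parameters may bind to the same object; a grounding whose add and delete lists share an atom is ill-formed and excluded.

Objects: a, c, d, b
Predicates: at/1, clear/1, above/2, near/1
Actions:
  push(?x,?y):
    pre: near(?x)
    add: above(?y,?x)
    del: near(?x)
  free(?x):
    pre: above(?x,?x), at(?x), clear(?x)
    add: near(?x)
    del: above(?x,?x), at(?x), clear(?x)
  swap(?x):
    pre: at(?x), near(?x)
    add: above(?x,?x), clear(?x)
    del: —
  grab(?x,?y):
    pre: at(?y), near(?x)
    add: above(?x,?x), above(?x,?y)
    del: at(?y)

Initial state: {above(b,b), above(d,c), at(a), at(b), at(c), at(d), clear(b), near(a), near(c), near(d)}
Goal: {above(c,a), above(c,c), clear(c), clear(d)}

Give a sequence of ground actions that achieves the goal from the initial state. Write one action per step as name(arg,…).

1. push(a,c)  →  {above(b,b), above(c,a), above(d,c), at(a), at(b), at(c), at(d), clear(b), near(c), near(d)}
2. swap(c)  →  {above(b,b), above(c,a), above(c,c), above(d,c), at(a), at(b), at(c), at(d), clear(b), clear(c), near(c), near(d)}
3. swap(d)  →  {above(b,b), above(c,a), above(c,c), above(d,c), above(d,d), at(a), at(b), at(c), at(d), clear(b), clear(c), clear(d), near(c), near(d)}

push(a,c); swap(c); swap(d)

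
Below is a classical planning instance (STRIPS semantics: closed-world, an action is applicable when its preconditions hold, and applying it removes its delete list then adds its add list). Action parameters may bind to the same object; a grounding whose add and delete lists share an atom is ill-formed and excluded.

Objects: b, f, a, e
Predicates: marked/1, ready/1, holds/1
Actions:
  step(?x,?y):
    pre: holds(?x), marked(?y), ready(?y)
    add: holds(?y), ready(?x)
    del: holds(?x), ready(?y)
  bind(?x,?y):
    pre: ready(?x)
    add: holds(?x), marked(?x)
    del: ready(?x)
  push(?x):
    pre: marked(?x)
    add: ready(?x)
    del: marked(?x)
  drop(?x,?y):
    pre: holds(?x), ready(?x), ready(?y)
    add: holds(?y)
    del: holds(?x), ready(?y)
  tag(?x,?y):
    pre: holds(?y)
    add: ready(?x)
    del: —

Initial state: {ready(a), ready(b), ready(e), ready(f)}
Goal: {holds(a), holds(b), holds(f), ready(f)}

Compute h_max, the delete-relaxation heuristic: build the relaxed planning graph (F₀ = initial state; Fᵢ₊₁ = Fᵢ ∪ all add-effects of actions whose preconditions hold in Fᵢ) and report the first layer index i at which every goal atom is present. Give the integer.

F0 = init (4 atoms)
F1 = F0 ∪ {holds(a), holds(b), holds(e), holds(f), marked(a), marked(b), marked(e), marked(f)}  (12 atoms)
goal ⊆ F1  ⇒  h_max = 1

1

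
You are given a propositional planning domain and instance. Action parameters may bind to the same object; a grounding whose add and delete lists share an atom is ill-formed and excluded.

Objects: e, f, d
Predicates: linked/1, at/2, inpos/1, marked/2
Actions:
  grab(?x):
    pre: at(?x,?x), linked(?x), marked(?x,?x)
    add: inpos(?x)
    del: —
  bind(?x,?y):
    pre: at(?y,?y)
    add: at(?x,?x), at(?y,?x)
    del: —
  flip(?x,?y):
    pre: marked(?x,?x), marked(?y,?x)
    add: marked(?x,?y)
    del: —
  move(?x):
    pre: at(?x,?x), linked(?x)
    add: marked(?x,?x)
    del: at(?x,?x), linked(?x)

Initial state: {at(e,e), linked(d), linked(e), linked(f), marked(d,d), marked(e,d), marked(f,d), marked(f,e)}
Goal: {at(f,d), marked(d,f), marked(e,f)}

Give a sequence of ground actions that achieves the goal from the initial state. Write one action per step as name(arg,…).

1. bind(f,e)  →  {at(e,e), at(e,f), at(f,f), linked(d), linked(e), linked(f), marked(d,d), marked(e,d), marked(f,d), marked(f,e)}
2. bind(d,f)  →  {at(d,d), at(e,e), at(e,f), at(f,d), at(f,f), linked(d), linked(e), linked(f), marked(d,d), marked(e,d), marked(f,d), marked(f,e)}
3. flip(d,f)  →  {at(d,d), at(e,e), at(e,f), at(f,d), at(f,f), linked(d), linked(e), linked(f), marked(d,d), marked(d,f), marked(e,d), marked(f,d), marked(f,e)}
4. move(e)  →  {at(d,d), at(e,f), at(f,d), at(f,f), linked(d), linked(f), marked(d,d), marked(d,f), marked(e,d), marked(e,e), marked(f,d), marked(f,e)}
5. flip(e,f)  →  {at(d,d), at(e,f), at(f,d), at(f,f), linked(d), linked(f), marked(d,d), marked(d,f), marked(e,d), marked(e,e), marked(e,f), marked(f,d), marked(f,e)}

bind(f,e); bind(d,f); flip(d,f); move(e); flip(e,f)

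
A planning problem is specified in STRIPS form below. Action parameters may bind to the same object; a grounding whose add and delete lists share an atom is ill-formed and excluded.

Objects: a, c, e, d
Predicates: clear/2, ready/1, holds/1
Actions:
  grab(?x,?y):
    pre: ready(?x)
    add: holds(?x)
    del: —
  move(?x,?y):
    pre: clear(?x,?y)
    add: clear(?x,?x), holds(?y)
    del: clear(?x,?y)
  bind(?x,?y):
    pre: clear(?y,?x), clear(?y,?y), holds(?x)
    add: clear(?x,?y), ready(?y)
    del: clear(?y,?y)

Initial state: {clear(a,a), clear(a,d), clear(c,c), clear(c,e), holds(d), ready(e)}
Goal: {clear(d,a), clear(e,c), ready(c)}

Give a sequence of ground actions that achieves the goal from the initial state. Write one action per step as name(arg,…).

grab(e,a); bind(e,c); bind(d,a)

1. grab(e,a)  →  {clear(a,a), clear(a,d), clear(c,c), clear(c,e), holds(d), holds(e), ready(e)}
2. bind(e,c)  →  {clear(a,a), clear(a,d), clear(c,e), clear(e,c), holds(d), holds(e), ready(c), ready(e)}
3. bind(d,a)  →  {clear(a,d), clear(c,e), clear(d,a), clear(e,c), holds(d), holds(e), ready(a), ready(c), ready(e)}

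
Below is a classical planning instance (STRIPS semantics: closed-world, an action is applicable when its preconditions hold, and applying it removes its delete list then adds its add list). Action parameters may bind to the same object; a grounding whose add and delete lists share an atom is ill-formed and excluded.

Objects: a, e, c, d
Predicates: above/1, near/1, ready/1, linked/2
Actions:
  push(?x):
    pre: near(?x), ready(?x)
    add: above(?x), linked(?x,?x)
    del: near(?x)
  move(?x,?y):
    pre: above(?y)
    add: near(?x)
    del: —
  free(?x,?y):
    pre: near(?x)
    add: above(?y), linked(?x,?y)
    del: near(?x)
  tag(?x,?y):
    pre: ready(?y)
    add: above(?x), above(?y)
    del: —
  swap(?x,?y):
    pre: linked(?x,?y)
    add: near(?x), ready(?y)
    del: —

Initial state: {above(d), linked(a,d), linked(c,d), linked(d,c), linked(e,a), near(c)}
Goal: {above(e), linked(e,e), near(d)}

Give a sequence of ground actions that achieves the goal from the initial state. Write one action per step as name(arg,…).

1. move(e,d)  →  {above(d), linked(a,d), linked(c,d), linked(d,c), linked(e,a), near(c), near(e)}
2. move(d,d)  →  {above(d), linked(a,d), linked(c,d), linked(d,c), linked(e,a), near(c), near(d), near(e)}
3. free(e,e)  →  {above(d), above(e), linked(a,d), linked(c,d), linked(d,c), linked(e,a), linked(e,e), near(c), near(d)}

move(e,d); move(d,d); free(e,e)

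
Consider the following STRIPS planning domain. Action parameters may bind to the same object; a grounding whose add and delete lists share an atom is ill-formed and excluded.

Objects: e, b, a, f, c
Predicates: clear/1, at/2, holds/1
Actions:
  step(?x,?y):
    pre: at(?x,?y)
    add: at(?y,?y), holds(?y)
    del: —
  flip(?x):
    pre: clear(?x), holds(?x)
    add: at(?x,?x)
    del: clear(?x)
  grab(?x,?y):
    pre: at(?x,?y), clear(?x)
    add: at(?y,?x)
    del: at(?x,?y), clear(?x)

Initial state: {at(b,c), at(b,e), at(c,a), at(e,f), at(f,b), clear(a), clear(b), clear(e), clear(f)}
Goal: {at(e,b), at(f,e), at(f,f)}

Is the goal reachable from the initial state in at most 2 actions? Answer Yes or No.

1. step(e,f)  →  {at(b,c), at(b,e), at(c,a), at(e,f), at(f,b), at(f,f), clear(a), clear(b), clear(e), clear(f), holds(f)}
2. grab(e,f)  →  {at(b,c), at(b,e), at(c,a), at(f,b), at(f,e), at(f,f), clear(a), clear(b), clear(f), holds(f)}
3. grab(b,e)  →  {at(b,c), at(c,a), at(e,b), at(f,b), at(f,e), at(f,f), clear(a), clear(f), holds(f)}
optimal plan length = 3; 3 > 2

No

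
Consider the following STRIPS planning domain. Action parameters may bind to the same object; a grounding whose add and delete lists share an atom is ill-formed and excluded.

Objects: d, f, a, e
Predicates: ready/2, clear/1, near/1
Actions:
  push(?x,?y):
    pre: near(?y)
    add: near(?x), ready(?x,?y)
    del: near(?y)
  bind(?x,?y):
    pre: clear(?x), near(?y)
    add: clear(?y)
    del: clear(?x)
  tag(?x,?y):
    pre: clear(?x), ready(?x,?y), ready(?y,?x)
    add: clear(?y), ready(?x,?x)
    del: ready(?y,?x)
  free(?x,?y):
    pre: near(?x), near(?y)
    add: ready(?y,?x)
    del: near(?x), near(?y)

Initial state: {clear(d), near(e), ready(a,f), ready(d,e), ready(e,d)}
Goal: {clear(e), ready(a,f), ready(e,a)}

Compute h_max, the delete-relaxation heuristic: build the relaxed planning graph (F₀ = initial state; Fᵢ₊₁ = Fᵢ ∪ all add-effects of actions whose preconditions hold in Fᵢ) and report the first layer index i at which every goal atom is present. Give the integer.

F0 = init (5 atoms)
F1 = F0 ∪ {clear(e), near(a), near(d), near(f), ready(a,e), ready(d,d), ready(e,e), ready(f,e)}  (13 atoms)
F2 = F1 ∪ {clear(a), clear(f), ready(a,a), ready(a,d), ready(d,a), ready(d,f), ready(e,a), ready(e,f), ready(f,a), ready(f,d), ready(f,f)}  (24 atoms)
goal ⊆ F2  ⇒  h_max = 2

2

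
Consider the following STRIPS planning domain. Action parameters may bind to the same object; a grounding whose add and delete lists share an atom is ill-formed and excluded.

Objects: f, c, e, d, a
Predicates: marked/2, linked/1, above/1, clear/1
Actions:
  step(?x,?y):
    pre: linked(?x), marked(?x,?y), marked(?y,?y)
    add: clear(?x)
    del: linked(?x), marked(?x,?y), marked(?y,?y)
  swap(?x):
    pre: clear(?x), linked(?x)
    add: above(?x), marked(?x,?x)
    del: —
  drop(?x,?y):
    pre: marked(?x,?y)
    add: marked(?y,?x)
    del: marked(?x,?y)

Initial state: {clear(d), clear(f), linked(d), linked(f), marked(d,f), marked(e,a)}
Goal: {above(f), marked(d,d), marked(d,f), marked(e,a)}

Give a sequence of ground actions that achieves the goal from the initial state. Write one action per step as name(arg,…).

1. swap(f)  →  {above(f), clear(d), clear(f), linked(d), linked(f), marked(d,f), marked(e,a), marked(f,f)}
2. swap(d)  →  {above(d), above(f), clear(d), clear(f), linked(d), linked(f), marked(d,d), marked(d,f), marked(e,a), marked(f,f)}

swap(f); swap(d)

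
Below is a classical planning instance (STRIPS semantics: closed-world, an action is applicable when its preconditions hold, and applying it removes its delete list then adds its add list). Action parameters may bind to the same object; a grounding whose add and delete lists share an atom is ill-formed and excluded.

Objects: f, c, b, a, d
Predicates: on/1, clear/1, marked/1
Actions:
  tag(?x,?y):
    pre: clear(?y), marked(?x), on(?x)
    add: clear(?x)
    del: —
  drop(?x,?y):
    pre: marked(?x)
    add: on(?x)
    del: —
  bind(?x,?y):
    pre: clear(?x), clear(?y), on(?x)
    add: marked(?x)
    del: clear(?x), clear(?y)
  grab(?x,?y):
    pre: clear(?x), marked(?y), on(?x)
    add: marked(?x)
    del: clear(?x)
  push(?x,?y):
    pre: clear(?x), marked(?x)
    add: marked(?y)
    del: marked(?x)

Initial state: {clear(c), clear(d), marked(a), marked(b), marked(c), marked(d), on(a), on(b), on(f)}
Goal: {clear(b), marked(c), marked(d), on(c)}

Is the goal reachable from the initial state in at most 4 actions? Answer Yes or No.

Yes

1. tag(b,c)  →  {clear(b), clear(c), clear(d), marked(a), marked(b), marked(c), marked(d), on(a), on(b), on(f)}
2. drop(c,f)  →  {clear(b), clear(c), clear(d), marked(a), marked(b), marked(c), marked(d), on(a), on(b), on(c), on(f)}
optimal plan length = 2; 2 ≤ 4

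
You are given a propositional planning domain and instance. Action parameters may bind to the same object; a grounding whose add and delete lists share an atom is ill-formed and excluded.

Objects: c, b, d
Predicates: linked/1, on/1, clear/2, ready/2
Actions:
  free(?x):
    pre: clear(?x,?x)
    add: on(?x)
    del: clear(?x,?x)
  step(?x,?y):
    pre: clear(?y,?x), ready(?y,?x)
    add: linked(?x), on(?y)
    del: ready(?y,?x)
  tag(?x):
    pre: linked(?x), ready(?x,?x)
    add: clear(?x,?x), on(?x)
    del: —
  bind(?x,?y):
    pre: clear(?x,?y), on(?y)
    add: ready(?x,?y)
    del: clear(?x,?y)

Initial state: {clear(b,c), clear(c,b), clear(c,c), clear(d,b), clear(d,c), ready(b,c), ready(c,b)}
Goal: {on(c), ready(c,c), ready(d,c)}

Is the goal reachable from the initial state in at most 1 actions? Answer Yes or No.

No

1. step(b,c)  →  {clear(b,c), clear(c,b), clear(c,c), clear(d,b), clear(d,c), linked(b), on(c), ready(b,c)}
2. bind(c,c)  →  {clear(b,c), clear(c,b), clear(d,b), clear(d,c), linked(b), on(c), ready(b,c), ready(c,c)}
3. bind(d,c)  →  {clear(b,c), clear(c,b), clear(d,b), linked(b), on(c), ready(b,c), ready(c,c), ready(d,c)}
optimal plan length = 3; 3 > 1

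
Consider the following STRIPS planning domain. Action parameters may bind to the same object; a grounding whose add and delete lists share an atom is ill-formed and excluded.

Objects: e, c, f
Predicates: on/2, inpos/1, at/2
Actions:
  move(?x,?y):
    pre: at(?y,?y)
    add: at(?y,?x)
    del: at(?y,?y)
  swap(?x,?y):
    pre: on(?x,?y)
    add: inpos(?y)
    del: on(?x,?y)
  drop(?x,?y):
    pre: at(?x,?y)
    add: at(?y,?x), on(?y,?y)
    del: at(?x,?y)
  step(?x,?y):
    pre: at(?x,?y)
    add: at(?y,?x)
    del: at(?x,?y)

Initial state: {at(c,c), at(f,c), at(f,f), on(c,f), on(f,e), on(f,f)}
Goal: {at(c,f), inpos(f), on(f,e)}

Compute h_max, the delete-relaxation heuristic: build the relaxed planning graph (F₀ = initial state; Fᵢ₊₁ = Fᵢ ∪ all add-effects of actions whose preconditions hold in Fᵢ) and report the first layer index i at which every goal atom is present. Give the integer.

1

F0 = init (6 atoms)
F1 = F0 ∪ {at(c,e), at(c,f), at(f,e), inpos(e), inpos(f), on(c,c)}  (12 atoms)
goal ⊆ F1  ⇒  h_max = 1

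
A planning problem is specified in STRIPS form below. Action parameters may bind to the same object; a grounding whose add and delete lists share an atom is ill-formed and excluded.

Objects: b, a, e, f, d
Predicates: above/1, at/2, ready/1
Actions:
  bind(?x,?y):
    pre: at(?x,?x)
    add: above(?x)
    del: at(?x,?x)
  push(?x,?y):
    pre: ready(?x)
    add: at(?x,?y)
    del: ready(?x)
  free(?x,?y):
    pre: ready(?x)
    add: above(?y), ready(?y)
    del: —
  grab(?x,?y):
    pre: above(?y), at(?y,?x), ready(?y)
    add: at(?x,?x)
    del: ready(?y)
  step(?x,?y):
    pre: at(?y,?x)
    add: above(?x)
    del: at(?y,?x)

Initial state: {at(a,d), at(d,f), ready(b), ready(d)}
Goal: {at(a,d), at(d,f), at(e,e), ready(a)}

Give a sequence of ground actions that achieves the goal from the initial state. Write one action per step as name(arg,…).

1. free(b,a)  →  {above(a), at(a,d), at(d,f), ready(a), ready(b), ready(d)}
2. free(b,e)  →  {above(a), above(e), at(a,d), at(d,f), ready(a), ready(b), ready(d), ready(e)}
3. push(e,e)  →  {above(a), above(e), at(a,d), at(d,f), at(e,e), ready(a), ready(b), ready(d)}

free(b,a); free(b,e); push(e,e)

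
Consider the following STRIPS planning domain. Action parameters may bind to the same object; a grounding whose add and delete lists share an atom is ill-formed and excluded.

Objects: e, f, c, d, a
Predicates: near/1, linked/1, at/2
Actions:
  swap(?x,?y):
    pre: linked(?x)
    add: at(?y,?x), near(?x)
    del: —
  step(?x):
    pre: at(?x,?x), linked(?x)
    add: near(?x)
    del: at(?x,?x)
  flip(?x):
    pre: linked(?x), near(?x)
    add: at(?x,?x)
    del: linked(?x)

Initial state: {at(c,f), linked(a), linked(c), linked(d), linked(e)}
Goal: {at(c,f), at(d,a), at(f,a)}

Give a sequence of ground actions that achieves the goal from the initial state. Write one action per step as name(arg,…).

swap(a,f); swap(a,d)

1. swap(a,f)  →  {at(c,f), at(f,a), linked(a), linked(c), linked(d), linked(e), near(a)}
2. swap(a,d)  →  {at(c,f), at(d,a), at(f,a), linked(a), linked(c), linked(d), linked(e), near(a)}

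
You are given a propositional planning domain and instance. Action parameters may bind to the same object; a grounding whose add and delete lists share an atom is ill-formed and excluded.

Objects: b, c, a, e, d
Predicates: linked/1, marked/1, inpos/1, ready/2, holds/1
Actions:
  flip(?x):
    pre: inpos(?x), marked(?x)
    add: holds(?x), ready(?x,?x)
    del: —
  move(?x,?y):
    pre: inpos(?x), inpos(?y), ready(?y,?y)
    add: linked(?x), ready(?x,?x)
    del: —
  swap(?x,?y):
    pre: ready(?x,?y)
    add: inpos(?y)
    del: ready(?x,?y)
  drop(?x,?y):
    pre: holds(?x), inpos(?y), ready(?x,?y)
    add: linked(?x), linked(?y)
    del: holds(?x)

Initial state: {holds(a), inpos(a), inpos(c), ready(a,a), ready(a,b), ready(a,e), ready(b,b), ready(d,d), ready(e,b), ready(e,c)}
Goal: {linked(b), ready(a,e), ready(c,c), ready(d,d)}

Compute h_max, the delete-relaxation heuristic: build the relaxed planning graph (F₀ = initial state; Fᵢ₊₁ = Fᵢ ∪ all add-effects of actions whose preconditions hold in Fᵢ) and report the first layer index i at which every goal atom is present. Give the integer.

2

F0 = init (10 atoms)
F1 = F0 ∪ {inpos(b), inpos(d), inpos(e), linked(a), linked(c), ready(c,c)}  (16 atoms)
F2 = F1 ∪ {linked(b), linked(d), linked(e), ready(e,e)}  (20 atoms)
goal ⊆ F2  ⇒  h_max = 2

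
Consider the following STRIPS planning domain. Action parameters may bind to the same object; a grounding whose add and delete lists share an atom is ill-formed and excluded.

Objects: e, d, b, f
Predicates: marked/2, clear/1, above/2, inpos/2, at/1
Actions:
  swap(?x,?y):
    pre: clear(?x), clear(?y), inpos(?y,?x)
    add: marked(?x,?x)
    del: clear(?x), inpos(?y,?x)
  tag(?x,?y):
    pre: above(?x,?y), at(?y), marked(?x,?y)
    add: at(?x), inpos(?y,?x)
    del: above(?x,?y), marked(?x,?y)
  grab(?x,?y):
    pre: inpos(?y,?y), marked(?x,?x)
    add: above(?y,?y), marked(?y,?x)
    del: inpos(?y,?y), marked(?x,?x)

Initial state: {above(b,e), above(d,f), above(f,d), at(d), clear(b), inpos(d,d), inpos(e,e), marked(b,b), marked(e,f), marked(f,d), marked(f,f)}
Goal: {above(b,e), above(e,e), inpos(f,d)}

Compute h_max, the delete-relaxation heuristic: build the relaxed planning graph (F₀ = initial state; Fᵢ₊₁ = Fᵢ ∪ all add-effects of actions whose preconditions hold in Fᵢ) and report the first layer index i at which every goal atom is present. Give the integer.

F0 = init (11 atoms)
F1 = F0 ∪ {above(d,d), above(e,e), at(f), inpos(d,f), marked(d,b), marked(d,f), marked(e,b)}  (18 atoms)
F2 = F1 ∪ {inpos(f,d)}  (19 atoms)
goal ⊆ F2  ⇒  h_max = 2

2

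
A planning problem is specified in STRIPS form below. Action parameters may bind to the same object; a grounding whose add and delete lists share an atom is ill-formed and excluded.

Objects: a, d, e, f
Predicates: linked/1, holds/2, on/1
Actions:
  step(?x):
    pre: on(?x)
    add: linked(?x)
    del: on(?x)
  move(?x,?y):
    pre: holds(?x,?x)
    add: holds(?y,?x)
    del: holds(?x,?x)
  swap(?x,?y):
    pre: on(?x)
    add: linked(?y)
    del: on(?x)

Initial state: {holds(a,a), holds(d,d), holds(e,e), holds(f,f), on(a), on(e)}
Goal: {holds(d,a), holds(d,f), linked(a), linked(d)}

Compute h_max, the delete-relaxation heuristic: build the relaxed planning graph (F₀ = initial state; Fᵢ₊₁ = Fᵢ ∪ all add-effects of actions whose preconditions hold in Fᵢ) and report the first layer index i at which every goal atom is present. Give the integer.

1

F0 = init (6 atoms)
F1 = F0 ∪ {holds(a,d), holds(a,e), holds(a,f), holds(d,a), holds(d,e), holds(d,f), holds(e,a), holds(e,d), holds(e,f), holds(f,a), holds(f,d), holds(f,e), linked(a), linked(d), linked(e), linked(f)}  (22 atoms)
goal ⊆ F1  ⇒  h_max = 1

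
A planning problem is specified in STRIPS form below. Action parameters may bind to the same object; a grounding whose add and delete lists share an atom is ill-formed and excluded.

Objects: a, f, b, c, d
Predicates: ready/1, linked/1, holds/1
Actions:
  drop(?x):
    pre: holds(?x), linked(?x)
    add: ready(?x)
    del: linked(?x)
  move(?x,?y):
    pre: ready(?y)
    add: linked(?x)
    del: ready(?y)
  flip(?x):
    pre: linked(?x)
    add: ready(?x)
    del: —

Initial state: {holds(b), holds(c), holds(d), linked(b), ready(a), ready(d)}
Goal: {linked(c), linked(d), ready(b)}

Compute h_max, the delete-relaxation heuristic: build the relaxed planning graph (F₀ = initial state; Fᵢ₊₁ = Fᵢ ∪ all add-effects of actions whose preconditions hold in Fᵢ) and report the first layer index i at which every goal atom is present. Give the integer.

1

F0 = init (6 atoms)
F1 = F0 ∪ {linked(a), linked(c), linked(d), linked(f), ready(b)}  (11 atoms)
goal ⊆ F1  ⇒  h_max = 1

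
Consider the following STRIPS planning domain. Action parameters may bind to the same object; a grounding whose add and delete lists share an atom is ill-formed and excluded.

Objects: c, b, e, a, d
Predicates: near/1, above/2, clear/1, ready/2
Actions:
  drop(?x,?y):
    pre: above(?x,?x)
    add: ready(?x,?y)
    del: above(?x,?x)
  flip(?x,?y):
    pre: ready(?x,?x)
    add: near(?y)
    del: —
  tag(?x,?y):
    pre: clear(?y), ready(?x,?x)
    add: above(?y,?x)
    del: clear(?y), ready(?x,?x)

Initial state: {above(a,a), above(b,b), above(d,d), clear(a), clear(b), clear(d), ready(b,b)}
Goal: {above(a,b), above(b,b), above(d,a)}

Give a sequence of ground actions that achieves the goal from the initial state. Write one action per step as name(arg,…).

drop(a,a); tag(b,a); tag(a,d)

1. drop(a,a)  →  {above(b,b), above(d,d), clear(a), clear(b), clear(d), ready(a,a), ready(b,b)}
2. tag(b,a)  →  {above(a,b), above(b,b), above(d,d), clear(b), clear(d), ready(a,a)}
3. tag(a,d)  →  {above(a,b), above(b,b), above(d,a), above(d,d), clear(b)}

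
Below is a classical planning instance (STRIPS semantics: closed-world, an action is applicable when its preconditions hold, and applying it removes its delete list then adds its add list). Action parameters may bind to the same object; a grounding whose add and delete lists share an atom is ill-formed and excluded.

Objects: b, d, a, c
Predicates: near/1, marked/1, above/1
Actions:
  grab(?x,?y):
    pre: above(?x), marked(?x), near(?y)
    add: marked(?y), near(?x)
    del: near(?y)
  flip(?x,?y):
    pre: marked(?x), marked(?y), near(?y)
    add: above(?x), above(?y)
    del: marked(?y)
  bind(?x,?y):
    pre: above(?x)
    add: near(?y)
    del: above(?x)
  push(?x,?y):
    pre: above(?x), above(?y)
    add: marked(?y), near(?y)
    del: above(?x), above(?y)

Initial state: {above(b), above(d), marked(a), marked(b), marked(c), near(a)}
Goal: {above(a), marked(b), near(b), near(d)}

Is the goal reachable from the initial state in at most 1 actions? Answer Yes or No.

1. grab(b,a)  →  {above(b), above(d), marked(a), marked(b), marked(c), near(b)}
2. push(b,d)  →  {marked(a), marked(b), marked(c), marked(d), near(b), near(d)}
3. flip(a,d)  →  {above(a), above(d), marked(a), marked(b), marked(c), near(b), near(d)}
optimal plan length = 3; 3 > 1

No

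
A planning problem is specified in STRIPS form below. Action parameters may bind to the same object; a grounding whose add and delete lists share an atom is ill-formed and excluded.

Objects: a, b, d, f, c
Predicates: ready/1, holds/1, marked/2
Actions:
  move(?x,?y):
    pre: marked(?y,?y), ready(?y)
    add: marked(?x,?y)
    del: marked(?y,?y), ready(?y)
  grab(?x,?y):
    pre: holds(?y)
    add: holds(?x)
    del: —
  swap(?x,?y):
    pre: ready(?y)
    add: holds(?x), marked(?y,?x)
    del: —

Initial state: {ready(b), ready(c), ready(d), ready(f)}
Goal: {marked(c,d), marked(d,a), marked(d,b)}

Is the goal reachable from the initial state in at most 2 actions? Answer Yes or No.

No

1. swap(a,d)  →  {holds(a), marked(d,a), ready(b), ready(c), ready(d), ready(f)}
2. swap(b,d)  →  {holds(a), holds(b), marked(d,a), marked(d,b), ready(b), ready(c), ready(d), ready(f)}
3. swap(d,c)  →  {holds(a), holds(b), holds(d), marked(c,d), marked(d,a), marked(d,b), ready(b), ready(c), ready(d), ready(f)}
optimal plan length = 3; 3 > 2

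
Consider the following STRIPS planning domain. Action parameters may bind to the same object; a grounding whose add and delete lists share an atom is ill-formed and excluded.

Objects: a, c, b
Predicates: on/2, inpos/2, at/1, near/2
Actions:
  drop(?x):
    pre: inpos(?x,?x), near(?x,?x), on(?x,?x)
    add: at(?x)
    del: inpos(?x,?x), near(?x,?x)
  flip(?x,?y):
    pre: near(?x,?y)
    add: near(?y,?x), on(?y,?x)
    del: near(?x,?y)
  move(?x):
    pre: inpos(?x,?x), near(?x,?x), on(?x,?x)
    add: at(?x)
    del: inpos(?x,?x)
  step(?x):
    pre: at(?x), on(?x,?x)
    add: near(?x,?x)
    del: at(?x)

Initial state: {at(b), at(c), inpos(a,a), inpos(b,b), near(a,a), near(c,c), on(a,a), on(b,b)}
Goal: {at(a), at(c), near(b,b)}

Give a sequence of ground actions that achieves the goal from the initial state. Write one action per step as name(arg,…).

drop(a); step(b)

1. drop(a)  →  {at(a), at(b), at(c), inpos(b,b), near(c,c), on(a,a), on(b,b)}
2. step(b)  →  {at(a), at(c), inpos(b,b), near(b,b), near(c,c), on(a,a), on(b,b)}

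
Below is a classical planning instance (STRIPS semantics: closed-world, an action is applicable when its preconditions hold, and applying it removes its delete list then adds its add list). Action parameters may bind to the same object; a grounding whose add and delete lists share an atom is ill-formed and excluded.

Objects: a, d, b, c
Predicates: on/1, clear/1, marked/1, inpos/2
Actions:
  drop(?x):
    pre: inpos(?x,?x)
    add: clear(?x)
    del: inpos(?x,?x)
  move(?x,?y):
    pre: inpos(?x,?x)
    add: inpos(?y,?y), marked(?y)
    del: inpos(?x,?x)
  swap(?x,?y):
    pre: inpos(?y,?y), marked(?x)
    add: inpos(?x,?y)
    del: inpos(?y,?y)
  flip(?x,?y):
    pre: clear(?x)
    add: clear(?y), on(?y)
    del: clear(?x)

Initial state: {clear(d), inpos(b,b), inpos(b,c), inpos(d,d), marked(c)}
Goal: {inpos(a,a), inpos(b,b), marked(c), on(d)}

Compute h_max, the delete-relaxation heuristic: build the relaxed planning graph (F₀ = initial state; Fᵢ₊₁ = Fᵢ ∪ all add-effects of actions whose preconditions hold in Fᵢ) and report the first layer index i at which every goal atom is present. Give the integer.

2

F0 = init (5 atoms)
F1 = F0 ∪ {clear(a), clear(b), clear(c), inpos(a,a), inpos(c,b), inpos(c,c), inpos(c,d), marked(a), marked(b), marked(d), on(a), on(b), on(c)}  (18 atoms)
F2 = F1 ∪ {inpos(a,b), inpos(a,c), inpos(a,d), inpos(b,a), inpos(b,d), inpos(c,a), inpos(d,a), inpos(d,b), inpos(d,c), on(d)}  (28 atoms)
goal ⊆ F2  ⇒  h_max = 2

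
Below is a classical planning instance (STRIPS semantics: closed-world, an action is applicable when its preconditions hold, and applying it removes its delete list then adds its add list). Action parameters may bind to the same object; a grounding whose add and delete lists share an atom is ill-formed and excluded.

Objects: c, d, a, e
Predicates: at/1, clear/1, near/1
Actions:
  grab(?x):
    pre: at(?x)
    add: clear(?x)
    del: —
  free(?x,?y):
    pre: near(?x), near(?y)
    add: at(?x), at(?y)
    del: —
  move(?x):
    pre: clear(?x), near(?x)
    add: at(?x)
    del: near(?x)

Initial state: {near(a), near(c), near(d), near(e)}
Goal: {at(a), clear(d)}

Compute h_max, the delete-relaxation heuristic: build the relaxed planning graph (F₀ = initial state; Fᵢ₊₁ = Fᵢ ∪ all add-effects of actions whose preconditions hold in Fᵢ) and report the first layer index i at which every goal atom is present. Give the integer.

F0 = init (4 atoms)
F1 = F0 ∪ {at(a), at(c), at(d), at(e)}  (8 atoms)
F2 = F1 ∪ {clear(a), clear(c), clear(d), clear(e)}  (12 atoms)
goal ⊆ F2  ⇒  h_max = 2

2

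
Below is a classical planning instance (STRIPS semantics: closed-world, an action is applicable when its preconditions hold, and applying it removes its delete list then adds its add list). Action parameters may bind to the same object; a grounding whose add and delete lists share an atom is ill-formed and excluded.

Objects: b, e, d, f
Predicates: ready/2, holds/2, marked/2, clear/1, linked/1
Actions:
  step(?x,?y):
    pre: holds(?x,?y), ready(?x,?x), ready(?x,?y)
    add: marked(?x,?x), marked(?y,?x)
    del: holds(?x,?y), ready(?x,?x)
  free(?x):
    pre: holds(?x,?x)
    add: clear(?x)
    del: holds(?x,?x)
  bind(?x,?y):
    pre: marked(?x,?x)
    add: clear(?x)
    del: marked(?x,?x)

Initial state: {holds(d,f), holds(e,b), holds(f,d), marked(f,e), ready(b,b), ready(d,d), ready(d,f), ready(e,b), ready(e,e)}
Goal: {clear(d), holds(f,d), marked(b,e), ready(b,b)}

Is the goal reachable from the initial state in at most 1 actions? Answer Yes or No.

1. step(e,b)  →  {holds(d,f), holds(f,d), marked(b,e), marked(e,e), marked(f,e), ready(b,b), ready(d,d), ready(d,f), ready(e,b)}
2. step(d,f)  →  {holds(f,d), marked(b,e), marked(d,d), marked(e,e), marked(f,d), marked(f,e), ready(b,b), ready(d,f), ready(e,b)}
3. bind(d,b)  →  {clear(d), holds(f,d), marked(b,e), marked(e,e), marked(f,d), marked(f,e), ready(b,b), ready(d,f), ready(e,b)}
optimal plan length = 3; 3 > 1

No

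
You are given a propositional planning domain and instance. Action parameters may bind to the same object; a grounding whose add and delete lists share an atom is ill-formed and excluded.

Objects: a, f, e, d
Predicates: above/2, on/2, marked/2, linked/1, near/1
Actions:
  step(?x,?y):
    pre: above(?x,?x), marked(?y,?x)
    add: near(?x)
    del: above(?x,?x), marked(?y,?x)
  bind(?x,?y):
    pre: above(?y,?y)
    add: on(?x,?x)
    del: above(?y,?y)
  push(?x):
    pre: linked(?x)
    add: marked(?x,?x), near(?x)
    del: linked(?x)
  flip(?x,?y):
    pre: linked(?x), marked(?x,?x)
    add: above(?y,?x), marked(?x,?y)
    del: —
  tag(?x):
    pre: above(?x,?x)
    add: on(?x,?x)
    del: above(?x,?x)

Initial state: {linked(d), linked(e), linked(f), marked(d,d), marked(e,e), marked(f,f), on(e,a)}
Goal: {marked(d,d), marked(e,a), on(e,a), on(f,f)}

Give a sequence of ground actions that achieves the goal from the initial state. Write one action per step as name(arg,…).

1. flip(f,f)  →  {above(f,f), linked(d), linked(e), linked(f), marked(d,d), marked(e,e), marked(f,f), on(e,a)}
2. bind(f,f)  →  {linked(d), linked(e), linked(f), marked(d,d), marked(e,e), marked(f,f), on(e,a), on(f,f)}
3. flip(e,a)  →  {above(a,e), linked(d), linked(e), linked(f), marked(d,d), marked(e,a), marked(e,e), marked(f,f), on(e,a), on(f,f)}

flip(f,f); bind(f,f); flip(e,a)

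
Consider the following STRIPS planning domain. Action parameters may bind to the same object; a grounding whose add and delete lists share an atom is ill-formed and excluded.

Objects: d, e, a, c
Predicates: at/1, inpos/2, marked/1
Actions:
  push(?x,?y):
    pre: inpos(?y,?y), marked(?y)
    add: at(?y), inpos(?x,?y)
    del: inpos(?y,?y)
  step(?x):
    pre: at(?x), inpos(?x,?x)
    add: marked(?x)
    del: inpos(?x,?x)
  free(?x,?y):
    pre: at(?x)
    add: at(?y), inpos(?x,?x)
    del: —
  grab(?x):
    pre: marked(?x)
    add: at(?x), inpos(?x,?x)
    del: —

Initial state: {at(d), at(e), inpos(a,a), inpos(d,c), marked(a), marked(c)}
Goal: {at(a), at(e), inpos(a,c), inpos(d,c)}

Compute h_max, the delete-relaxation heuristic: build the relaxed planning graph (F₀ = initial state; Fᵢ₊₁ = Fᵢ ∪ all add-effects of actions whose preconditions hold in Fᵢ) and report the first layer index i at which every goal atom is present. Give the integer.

F0 = init (6 atoms)
F1 = F0 ∪ {at(a), at(c), inpos(c,a), inpos(c,c), inpos(d,a), inpos(d,d), inpos(e,a), inpos(e,e)}  (14 atoms)
F2 = F1 ∪ {inpos(a,c), inpos(e,c), marked(d), marked(e)}  (18 atoms)
goal ⊆ F2  ⇒  h_max = 2

2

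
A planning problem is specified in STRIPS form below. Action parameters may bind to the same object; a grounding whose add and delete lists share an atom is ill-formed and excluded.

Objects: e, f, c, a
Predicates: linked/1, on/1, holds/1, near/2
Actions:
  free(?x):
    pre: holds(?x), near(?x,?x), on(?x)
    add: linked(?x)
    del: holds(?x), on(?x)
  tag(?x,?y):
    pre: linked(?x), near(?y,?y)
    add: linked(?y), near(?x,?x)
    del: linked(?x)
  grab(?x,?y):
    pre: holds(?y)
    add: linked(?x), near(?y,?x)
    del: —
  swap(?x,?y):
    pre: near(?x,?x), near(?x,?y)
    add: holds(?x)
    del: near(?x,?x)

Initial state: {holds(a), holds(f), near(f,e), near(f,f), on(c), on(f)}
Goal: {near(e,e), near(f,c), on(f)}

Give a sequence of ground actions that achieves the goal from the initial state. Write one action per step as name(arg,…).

1. grab(e,f)  →  {holds(a), holds(f), linked(e), near(f,e), near(f,f), on(c), on(f)}
2. tag(e,f)  →  {holds(a), holds(f), linked(f), near(e,e), near(f,e), near(f,f), on(c), on(f)}
3. grab(c,f)  →  {holds(a), holds(f), linked(c), linked(f), near(e,e), near(f,c), near(f,e), near(f,f), on(c), on(f)}

grab(e,f); tag(e,f); grab(c,f)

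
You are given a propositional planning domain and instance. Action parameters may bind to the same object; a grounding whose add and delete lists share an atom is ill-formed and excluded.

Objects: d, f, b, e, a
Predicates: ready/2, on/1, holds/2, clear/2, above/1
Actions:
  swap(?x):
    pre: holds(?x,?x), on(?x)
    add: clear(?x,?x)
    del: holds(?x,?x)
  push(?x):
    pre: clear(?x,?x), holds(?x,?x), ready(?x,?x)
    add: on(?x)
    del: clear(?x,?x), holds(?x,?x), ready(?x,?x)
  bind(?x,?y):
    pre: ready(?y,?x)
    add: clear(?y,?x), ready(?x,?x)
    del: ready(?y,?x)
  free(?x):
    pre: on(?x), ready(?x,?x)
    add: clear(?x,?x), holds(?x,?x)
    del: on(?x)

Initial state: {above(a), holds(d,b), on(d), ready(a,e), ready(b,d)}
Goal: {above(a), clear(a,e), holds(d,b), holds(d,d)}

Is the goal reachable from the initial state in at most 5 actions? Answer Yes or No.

Yes

1. bind(d,b)  →  {above(a), clear(b,d), holds(d,b), on(d), ready(a,e), ready(d,d)}
2. bind(e,a)  →  {above(a), clear(a,e), clear(b,d), holds(d,b), on(d), ready(d,d), ready(e,e)}
3. free(d)  →  {above(a), clear(a,e), clear(b,d), clear(d,d), holds(d,b), holds(d,d), ready(d,d), ready(e,e)}
optimal plan length = 3; 3 ≤ 5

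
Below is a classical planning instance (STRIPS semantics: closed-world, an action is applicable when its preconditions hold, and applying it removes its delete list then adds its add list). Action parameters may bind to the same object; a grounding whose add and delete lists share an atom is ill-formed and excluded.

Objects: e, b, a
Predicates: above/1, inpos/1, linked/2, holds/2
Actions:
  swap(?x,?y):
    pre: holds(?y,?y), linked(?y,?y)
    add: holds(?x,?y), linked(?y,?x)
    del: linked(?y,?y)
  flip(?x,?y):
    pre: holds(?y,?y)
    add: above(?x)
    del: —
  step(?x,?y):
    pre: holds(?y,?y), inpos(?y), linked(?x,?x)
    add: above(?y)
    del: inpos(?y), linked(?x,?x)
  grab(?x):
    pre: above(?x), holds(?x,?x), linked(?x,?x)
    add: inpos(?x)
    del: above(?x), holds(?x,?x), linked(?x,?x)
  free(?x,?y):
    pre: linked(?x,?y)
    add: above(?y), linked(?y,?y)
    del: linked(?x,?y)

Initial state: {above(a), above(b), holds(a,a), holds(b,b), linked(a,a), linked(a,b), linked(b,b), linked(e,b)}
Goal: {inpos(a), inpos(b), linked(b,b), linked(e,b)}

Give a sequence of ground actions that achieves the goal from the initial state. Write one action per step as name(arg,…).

1. grab(b)  →  {above(a), holds(a,a), inpos(b), linked(a,a), linked(a,b), linked(e,b)}
2. grab(a)  →  {inpos(a), inpos(b), linked(a,b), linked(e,b)}
3. free(a,b)  →  {above(b), inpos(a), inpos(b), linked(b,b), linked(e,b)}

grab(b); grab(a); free(a,b)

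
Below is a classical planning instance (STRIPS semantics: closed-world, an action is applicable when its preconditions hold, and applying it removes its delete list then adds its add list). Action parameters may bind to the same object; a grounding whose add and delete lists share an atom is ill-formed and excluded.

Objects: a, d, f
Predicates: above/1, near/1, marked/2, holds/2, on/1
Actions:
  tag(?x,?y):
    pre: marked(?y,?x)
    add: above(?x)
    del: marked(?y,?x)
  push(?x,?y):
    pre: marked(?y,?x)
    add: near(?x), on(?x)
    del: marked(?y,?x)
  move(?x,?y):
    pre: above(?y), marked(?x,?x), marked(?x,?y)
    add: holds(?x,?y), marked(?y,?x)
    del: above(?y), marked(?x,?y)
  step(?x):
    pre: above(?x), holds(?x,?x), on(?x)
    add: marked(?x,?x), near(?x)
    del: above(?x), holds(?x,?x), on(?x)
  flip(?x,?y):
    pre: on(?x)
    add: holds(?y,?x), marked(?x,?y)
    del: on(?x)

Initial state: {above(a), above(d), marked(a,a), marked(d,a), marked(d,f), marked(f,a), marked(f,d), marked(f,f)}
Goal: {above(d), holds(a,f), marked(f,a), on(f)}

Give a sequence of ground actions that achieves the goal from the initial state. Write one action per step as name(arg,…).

1. push(f,d)  →  {above(a), above(d), marked(a,a), marked(d,a), marked(f,a), marked(f,d), marked(f,f), near(f), on(f)}
2. flip(f,a)  →  {above(a), above(d), holds(a,f), marked(a,a), marked(d,a), marked(f,a), marked(f,d), marked(f,f), near(f)}
3. push(f,f)  →  {above(a), above(d), holds(a,f), marked(a,a), marked(d,a), marked(f,a), marked(f,d), near(f), on(f)}

push(f,d); flip(f,a); push(f,f)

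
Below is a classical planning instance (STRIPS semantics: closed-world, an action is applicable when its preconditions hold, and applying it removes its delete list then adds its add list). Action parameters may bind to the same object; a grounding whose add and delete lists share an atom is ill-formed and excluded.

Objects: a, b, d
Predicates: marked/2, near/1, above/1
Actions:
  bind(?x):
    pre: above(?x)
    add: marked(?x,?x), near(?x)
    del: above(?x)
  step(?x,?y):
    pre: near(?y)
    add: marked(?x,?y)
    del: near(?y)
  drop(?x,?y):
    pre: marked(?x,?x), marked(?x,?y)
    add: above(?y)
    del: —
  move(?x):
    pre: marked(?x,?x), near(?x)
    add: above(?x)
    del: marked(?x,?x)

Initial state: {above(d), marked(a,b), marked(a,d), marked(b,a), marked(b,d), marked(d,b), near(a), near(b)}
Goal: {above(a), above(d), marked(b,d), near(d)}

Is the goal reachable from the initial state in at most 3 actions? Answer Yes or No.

1. bind(d)  →  {marked(a,b), marked(a,d), marked(b,a), marked(b,d), marked(d,b), marked(d,d), near(a), near(b), near(d)}
2. step(a,a)  →  {marked(a,a), marked(a,b), marked(a,d), marked(b,a), marked(b,d), marked(d,b), marked(d,d), near(b), near(d)}
3. drop(a,a)  →  {above(a), marked(a,a), marked(a,b), marked(a,d), marked(b,a), marked(b,d), marked(d,b), marked(d,d), near(b), near(d)}
4. drop(a,d)  →  {above(a), above(d), marked(a,a), marked(a,b), marked(a,d), marked(b,a), marked(b,d), marked(d,b), marked(d,d), near(b), near(d)}
optimal plan length = 4; 4 > 3

No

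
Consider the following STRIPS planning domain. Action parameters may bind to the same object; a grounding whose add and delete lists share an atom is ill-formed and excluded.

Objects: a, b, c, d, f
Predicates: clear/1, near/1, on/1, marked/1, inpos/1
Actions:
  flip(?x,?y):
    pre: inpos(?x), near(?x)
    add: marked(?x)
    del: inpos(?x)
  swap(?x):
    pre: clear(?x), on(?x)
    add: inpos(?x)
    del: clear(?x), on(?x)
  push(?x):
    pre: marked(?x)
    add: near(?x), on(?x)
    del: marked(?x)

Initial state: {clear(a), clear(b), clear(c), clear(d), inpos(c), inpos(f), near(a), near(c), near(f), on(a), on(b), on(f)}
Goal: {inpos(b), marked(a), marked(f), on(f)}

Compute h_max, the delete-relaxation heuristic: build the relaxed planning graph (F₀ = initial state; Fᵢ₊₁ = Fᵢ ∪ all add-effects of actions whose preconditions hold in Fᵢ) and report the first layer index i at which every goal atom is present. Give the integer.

F0 = init (12 atoms)
F1 = F0 ∪ {inpos(a), inpos(b), marked(c), marked(f)}  (16 atoms)
F2 = F1 ∪ {marked(a), on(c)}  (18 atoms)
goal ⊆ F2  ⇒  h_max = 2

2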